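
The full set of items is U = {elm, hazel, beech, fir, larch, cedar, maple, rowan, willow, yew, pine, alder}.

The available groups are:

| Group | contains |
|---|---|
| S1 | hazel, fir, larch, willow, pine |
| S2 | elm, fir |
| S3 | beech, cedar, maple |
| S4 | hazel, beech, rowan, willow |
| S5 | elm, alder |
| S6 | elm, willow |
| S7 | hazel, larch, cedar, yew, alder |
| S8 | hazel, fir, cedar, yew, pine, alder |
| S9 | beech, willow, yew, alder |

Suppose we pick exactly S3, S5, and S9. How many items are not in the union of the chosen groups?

5

Union of S3, S5, S9 = {elm, beech, cedar, maple, willow, yew, alder}.
Not covered: hazel, fir, larch, rowan, pine — 5 items.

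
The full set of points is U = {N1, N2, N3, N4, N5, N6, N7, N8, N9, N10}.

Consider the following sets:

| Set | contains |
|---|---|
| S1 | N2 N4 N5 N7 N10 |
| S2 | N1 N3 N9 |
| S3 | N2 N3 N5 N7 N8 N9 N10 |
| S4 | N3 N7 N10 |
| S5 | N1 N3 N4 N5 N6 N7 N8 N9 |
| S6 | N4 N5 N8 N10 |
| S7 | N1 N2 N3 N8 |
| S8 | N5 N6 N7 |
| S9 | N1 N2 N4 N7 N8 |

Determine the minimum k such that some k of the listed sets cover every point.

2

Take {S1, S5}. Their union is {N1, N2, N3, N4, N5, N6, N7, N8, N9, N10}, which is all 10 points.
No single set has all 10 points (the largest, S5, has 8), so 2 is optimal.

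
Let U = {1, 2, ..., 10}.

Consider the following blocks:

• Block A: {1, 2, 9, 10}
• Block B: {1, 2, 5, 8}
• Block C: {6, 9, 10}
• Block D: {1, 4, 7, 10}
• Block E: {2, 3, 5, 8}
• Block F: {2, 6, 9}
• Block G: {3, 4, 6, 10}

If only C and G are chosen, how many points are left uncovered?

Union of C, G = {3, 4, 6, 9, 10}.
Not covered: 1, 2, 5, 7, 8 — 5 points.

5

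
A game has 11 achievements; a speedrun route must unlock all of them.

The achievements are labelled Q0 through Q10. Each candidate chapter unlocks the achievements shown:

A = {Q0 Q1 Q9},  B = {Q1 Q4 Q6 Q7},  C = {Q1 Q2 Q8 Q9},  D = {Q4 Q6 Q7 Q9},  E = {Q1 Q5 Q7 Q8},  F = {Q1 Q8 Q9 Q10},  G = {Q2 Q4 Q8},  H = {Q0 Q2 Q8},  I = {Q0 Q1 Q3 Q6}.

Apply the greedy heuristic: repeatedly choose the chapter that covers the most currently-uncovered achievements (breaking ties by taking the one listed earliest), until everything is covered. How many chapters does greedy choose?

Greedy: pick B (covers 4 new) → pick C (covers 3 new) → pick I (covers 2 new) → pick E (covers 1 new) → pick F (covers 1 new). Total picks: 5.
(The true minimum cover uses only 4 chapters, so greedy is not optimal here.)

5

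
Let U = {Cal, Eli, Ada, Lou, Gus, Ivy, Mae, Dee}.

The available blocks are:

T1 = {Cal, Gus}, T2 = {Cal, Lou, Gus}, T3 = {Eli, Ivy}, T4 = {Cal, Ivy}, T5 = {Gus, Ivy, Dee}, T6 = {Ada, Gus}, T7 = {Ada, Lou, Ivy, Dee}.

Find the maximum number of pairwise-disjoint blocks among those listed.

T4, T6 are pairwise disjoint (T4={Cal,Ivy}; T6={Ada,Gus}).
Every remaining block overlaps one of these, and no 3 of the listed blocks are pairwise disjoint, so 2 is the maximum.

2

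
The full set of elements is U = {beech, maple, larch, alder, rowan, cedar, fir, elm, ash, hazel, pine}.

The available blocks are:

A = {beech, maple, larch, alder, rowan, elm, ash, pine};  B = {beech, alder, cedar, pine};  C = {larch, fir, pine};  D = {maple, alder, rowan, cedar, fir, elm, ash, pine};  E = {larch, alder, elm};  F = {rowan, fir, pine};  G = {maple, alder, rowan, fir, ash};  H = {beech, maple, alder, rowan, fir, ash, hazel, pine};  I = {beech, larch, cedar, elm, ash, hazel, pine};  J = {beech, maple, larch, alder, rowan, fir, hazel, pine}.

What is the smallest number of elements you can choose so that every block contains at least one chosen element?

The 2 elements {alder, pine} hit every block.
The blocks E, F are pairwise disjoint, so any hitting set needs a separate element for each — at least 2. Hence 2 is optimal.

2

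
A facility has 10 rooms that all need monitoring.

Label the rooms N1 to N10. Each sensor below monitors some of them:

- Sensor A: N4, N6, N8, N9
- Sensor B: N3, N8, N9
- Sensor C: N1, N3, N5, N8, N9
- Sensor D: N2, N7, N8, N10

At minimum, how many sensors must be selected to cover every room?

A and C and D together: A ∪ C ∪ D = {N1, N2, N3, N4, N5, N6, N7, N8, N9, N10} — every room is covered.
Only C contains N1, so C is forced; the remaining 5 rooms need at least 2 more sensors (each remaining sensor adds at most 3) — so at least 3 sensors are needed, and 3 is optimal.

3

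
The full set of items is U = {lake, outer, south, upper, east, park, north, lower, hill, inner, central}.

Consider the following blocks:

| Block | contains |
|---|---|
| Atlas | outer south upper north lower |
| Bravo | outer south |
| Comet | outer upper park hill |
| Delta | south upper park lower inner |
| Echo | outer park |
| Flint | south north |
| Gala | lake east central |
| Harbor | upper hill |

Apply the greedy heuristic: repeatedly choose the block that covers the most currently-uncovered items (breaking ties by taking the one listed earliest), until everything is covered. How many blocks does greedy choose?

Greedy: pick Atlas (covers 5 new) → pick Gala (covers 3 new) → pick Comet (covers 2 new) → pick Delta (covers 1 new). Total picks: 4.

4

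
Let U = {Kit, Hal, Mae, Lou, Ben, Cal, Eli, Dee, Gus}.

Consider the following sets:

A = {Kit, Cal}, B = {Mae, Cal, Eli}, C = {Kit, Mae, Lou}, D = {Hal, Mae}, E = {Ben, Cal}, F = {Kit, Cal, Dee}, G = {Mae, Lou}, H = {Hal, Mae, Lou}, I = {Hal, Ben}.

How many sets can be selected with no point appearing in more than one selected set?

A, G, I are pairwise disjoint (A={Kit,Cal}; G={Mae,Lou}; I={Hal,Ben}).
Every remaining set overlaps one of these, and no 4 of the listed sets are pairwise disjoint, so 3 is the maximum.

3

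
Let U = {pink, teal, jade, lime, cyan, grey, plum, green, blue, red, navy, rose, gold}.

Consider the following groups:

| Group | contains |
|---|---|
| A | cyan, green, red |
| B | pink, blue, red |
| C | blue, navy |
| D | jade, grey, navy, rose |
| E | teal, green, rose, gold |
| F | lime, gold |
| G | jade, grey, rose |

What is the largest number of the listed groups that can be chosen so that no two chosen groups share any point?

4

A, C, F, G are pairwise disjoint (A={cyan,green,red}; C={blue,navy}; F={lime,gold}; G={jade,grey,rose}).
Every remaining group overlaps one of these, and no 5 of the listed groups are pairwise disjoint, so 4 is the maximum.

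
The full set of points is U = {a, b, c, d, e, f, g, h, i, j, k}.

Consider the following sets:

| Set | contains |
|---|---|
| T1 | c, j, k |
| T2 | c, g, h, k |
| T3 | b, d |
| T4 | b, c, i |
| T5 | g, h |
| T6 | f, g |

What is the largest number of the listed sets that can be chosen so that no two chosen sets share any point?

T1, T3, T5 are pairwise disjoint (T1={c,j,k}; T3={b,d}; T5={g,h}).
Every remaining set overlaps one of these, and no 4 of the listed sets are pairwise disjoint, so 3 is the maximum.

3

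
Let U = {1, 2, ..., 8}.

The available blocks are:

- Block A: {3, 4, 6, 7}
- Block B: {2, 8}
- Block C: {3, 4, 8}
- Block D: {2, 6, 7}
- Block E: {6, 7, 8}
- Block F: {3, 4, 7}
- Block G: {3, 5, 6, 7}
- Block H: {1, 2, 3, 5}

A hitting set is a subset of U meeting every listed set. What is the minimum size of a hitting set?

Take T = {2, 3, 8}. Each listed block contains at least one of these, so T is a hitting set of size 3.
No choice of 2 items meets every block, so 3 is the minimum.

3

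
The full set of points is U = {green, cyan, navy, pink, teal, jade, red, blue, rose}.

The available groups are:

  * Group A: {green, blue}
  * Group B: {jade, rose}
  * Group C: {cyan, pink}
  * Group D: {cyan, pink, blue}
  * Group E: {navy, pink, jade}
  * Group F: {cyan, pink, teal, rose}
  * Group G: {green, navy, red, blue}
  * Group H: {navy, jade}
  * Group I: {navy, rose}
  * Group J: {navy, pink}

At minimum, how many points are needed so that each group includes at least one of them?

4

The 4 points {pink, jade, blue, rose} hit every group.
No choice of 3 points meets every group, so 4 is the minimum.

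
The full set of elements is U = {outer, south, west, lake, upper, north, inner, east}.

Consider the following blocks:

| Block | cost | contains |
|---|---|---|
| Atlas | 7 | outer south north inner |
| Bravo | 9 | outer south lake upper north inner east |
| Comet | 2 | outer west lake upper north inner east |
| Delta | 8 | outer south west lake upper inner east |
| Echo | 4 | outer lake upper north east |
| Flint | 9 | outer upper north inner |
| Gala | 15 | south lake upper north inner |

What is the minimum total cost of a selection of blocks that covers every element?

9

Atlas, Comet together cover every element (Atlas ∪ Comet = {outer, south, west, lake, upper, north, inner, east}); total cost 7 + 2 = 9.
No covering selection has total cost below 9.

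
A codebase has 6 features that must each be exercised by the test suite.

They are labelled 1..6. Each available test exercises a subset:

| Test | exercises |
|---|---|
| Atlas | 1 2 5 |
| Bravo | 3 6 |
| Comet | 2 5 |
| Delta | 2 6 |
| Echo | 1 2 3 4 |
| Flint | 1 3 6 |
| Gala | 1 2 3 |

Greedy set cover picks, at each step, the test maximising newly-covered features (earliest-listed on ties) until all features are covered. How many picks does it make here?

3

Greedy: pick Echo (covers 4 new) → pick Atlas (covers 1 new) → pick Bravo (covers 1 new). Total picks: 3.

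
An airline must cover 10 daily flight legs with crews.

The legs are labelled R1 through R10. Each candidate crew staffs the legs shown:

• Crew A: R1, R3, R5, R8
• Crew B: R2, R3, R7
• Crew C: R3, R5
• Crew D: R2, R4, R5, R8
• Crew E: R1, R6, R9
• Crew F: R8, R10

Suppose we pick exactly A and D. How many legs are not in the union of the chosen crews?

Union of A, D = {R1, R2, R3, R4, R5, R8}.
Not covered: R6, R7, R9, R10 — 4 legs.

4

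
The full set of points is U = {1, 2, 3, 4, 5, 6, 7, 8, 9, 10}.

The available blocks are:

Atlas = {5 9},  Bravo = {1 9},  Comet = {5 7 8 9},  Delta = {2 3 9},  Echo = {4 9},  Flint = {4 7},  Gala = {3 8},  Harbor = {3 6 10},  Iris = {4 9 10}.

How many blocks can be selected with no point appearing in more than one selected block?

3

Atlas, Flint, Gala are pairwise disjoint (Atlas={5,9}; Flint={4,7}; Gala={3,8}).
Every remaining block overlaps one of these, and no 4 of the listed blocks are pairwise disjoint, so 3 is the maximum.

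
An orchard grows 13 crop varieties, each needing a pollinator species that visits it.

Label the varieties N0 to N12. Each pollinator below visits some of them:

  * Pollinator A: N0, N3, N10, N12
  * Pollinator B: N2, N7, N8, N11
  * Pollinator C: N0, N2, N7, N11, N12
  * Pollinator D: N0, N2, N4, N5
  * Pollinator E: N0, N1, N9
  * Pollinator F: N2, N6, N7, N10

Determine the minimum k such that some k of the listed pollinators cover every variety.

5

A and B and D and E and F together: A ∪ B ∪ D ∪ E ∪ F = {N0, N1, N2, N3, N4, N5, N6, N7, N8, N9, N10, N11, N12} — every variety is covered.
No 4 of the 6 pollinators cover everything (all 15 combinations miss at least one variety), so 5 is optimal.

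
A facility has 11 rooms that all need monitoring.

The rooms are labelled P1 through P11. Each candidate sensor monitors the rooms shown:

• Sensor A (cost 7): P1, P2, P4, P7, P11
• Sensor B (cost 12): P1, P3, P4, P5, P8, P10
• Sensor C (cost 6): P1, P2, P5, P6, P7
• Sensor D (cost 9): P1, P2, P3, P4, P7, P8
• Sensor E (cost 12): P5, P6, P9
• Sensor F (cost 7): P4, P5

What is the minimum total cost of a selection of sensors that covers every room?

A, B, E together cover every room (A ∪ B ∪ E = {P1, P2, P3, P4, P5, P6, P7, P8, P9, P10, P11}); total cost 7 + 12 + 12 = 31.
The greedy pick C, B, A, E costs 37; no covering selection beats 31.

31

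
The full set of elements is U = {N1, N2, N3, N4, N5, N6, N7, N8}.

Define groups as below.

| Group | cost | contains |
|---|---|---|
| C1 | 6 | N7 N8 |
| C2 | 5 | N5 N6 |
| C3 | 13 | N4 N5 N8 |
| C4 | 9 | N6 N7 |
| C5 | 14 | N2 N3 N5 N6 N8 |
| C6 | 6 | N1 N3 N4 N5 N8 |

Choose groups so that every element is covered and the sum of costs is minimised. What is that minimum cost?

C1, C5, C6 together cover every element (C1 ∪ C5 ∪ C6 = {N1, N2, N3, N4, N5, N6, N7, N8}); total cost 6 + 14 + 6 = 26.
The greedy pick C6, C4, C5 costs 29; no covering selection beats 26.

26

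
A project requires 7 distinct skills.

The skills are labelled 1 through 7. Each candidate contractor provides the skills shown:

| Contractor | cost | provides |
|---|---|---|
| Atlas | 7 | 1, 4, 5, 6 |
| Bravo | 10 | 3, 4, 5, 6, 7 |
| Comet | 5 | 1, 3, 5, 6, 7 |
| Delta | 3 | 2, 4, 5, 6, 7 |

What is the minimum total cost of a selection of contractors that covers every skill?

Comet, Delta together cover every skill (Comet ∪ Delta = {1, 2, 3, 4, 5, 6, 7}); total cost 5 + 3 = 8.
No covering selection has total cost below 8.

8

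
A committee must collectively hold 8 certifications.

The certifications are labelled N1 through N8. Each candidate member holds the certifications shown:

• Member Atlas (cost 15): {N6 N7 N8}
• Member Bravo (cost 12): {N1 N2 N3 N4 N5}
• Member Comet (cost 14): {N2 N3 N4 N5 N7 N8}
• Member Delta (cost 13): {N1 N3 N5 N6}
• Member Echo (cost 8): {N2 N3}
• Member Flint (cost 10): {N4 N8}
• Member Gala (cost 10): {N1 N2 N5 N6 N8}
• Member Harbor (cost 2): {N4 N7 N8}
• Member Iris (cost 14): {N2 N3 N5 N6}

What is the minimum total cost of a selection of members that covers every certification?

Echo, Gala, Harbor together cover every certification (Echo ∪ Gala ∪ Harbor = {N1, N2, N3, N4, N5, N6, N7, N8}); total cost 8 + 10 + 2 = 20.
No covering selection has total cost below 20.

20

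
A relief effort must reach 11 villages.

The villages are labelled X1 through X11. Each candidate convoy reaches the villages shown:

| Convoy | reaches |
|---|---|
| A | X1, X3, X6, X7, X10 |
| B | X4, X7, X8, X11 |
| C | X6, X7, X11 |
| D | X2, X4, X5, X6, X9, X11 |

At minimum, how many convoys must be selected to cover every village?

A and B and D together: A ∪ B ∪ D = {X1, X2, X3, X4, X5, X6, X7, X8, X9, X10, X11} — every village is covered.
Only A contains X1, so A is forced; the remaining 6 villages need at least 2 more convoys (each remaining convoy adds at most 5) — so at least 3 convoys are needed, and 3 is optimal.

3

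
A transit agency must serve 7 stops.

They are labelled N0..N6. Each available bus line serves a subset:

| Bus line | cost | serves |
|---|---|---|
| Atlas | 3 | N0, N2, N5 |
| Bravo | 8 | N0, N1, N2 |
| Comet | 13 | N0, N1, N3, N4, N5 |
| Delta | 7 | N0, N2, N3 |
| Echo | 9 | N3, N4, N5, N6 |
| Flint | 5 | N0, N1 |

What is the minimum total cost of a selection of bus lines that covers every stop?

17

Atlas, Echo, Flint together cover every stop (Atlas ∪ Echo ∪ Flint = {N0, N1, N2, N3, N4, N5, N6}); total cost 3 + 9 + 5 = 17.
No covering selection has total cost below 17.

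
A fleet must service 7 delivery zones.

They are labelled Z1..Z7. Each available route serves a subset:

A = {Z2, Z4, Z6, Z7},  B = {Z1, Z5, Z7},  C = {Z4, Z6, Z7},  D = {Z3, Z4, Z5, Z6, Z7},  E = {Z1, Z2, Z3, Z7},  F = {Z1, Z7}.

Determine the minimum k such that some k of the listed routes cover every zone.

D and E together: D ∪ E = {Z1, Z2, Z3, Z4, Z5, Z6, Z7} — every zone is covered.
No single route has all 7 zones (the largest, D, has 5), so 2 is optimal.

2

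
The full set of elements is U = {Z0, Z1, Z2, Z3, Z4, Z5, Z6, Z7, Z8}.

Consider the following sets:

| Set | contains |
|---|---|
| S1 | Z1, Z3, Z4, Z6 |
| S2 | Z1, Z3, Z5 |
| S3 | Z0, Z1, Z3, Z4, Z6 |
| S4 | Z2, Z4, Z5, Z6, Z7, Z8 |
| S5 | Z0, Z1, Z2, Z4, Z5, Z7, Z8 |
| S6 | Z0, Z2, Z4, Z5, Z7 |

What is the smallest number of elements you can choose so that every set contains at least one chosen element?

The 2 elements {Z1, Z4} hit every set.
No single element lies in every set, so at least 2 are needed and 2 is optimal.

2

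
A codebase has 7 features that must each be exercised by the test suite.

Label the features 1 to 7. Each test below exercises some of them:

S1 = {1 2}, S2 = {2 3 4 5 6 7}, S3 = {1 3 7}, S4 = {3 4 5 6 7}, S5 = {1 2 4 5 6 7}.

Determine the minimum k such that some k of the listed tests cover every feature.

Take {S4, S5}. Their union is {1, 2, 3, 4, 5, 6, 7}, which is all 7 features.
No single test has all 7 features (the largest, S2, has 6), so 2 is optimal.

2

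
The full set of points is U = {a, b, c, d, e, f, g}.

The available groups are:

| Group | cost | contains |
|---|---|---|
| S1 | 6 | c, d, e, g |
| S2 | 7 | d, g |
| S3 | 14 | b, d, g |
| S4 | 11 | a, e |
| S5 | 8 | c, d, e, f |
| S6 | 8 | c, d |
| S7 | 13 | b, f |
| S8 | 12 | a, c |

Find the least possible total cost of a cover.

S1, S4, S7 together cover every point (S1 ∪ S4 ∪ S7 = {a, b, c, d, e, f, g}); total cost 6 + 11 + 13 = 30.
No covering selection has total cost below 30.

30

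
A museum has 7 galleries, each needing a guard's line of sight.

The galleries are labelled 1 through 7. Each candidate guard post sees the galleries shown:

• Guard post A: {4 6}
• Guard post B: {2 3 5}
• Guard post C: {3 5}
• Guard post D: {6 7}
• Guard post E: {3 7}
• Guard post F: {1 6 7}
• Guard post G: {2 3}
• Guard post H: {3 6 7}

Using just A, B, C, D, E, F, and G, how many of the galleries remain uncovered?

0

Union of A, B, C, D, E, F, G = {1, 2, 3, 4, 5, 6, 7} — that's every gallery, so 0 are uncovered.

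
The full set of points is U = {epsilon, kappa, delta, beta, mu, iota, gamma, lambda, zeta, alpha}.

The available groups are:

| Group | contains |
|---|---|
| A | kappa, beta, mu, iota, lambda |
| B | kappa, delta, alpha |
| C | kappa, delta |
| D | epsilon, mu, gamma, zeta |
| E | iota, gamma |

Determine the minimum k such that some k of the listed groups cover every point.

Take {A, B, D}. Their union is {epsilon, kappa, delta, beta, mu, iota, gamma, lambda, zeta, alpha}, which is all 10 points.
Only D contains epsilon, so D is forced; the remaining 6 points need at least 2 more groups (each remaining group adds at most 4) — so at least 3 groups are needed, and 3 is optimal.

3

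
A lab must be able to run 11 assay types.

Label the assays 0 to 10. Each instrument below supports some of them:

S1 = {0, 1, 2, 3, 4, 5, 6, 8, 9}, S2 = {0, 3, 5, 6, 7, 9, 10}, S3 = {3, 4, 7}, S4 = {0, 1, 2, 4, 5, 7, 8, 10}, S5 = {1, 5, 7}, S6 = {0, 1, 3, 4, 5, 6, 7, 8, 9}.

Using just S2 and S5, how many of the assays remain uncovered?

3

Union of S2, S5 = {0, 1, 3, 5, 6, 7, 9, 10}.
Not covered: 2, 4, 8 — 3 assays.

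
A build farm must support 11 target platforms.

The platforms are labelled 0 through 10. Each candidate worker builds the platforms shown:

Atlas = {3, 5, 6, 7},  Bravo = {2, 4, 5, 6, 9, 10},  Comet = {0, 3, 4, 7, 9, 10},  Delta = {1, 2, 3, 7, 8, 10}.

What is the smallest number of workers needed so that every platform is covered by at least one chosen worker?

Take {Bravo, Comet, Delta}. Their union is {0, 1, 2, 3, 4, 5, 6, 7, 8, 9, 10}, which is all 11 platforms.
Only Comet contains 0, so Comet is forced; the remaining 5 platforms need at least 2 more workers (each remaining worker adds at most 3) — so at least 3 workers are needed, and 3 is optimal.

3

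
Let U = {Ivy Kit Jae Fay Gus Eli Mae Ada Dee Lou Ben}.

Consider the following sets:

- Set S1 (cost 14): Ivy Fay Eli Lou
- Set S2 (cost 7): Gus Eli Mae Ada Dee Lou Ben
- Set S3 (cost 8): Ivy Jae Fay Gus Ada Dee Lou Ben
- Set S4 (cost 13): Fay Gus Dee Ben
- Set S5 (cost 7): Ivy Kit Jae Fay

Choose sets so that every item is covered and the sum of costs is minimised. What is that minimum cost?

S2, S5 together cover every item (S2 ∪ S5 = {Ivy, Kit, Jae, Fay, Gus, Eli, Mae, Ada, Dee, Lou, Ben}); total cost 7 + 7 = 14.
No covering selection has total cost below 14.

14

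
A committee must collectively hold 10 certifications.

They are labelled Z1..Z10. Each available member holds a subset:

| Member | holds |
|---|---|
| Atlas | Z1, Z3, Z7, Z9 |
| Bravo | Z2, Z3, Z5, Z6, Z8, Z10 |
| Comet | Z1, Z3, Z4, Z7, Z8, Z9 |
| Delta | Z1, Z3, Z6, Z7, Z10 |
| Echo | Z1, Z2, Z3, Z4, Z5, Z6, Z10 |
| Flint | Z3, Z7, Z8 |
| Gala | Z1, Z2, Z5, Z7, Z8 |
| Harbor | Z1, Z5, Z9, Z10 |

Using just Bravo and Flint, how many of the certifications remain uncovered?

3

Union of Bravo, Flint = {Z2, Z3, Z5, Z6, Z7, Z8, Z10}.
Not covered: Z1, Z4, Z9 — 3 certifications.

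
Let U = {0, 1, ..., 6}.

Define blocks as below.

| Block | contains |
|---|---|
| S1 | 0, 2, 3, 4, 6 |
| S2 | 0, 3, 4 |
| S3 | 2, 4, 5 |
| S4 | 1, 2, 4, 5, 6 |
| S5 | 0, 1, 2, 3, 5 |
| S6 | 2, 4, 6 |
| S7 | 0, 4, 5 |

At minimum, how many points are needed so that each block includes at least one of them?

H = {4, 5} meets every block (each contains at least one member of H), and |H| = 2.
No single point lies in every block, so at least 2 are needed and 2 is optimal.

2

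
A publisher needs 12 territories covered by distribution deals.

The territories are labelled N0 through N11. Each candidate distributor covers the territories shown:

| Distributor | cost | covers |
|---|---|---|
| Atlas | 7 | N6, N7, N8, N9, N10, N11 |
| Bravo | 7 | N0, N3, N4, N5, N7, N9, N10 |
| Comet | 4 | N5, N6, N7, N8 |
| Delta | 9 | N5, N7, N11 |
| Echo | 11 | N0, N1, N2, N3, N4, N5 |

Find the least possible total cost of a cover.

18

Atlas, Echo together cover every territory (Atlas ∪ Echo = {N0, N1, N2, N3, N4, N5, N6, N7, N8, N9, N10, N11}); total cost 7 + 11 = 18.
The greedy pick Bravo, Comet, Echo, Atlas costs 29; no covering selection beats 18.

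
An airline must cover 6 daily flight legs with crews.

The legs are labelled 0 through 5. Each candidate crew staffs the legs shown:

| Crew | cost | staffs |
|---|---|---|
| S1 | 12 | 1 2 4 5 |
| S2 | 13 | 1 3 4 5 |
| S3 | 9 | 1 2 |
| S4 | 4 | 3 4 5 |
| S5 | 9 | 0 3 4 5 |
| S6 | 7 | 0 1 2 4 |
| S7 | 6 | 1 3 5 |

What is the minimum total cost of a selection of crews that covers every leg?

11

S4, S6 together cover every leg (S4 ∪ S6 = {0, 1, 2, 3, 4, 5}); total cost 4 + 7 = 11.
No covering selection has total cost below 11.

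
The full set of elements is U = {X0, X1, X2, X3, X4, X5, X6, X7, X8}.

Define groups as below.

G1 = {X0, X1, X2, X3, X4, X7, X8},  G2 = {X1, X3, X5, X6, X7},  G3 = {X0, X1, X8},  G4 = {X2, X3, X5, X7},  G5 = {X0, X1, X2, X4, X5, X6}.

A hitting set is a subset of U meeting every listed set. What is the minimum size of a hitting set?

2

The 2 elements {X1, X5} hit every group.
The groups G3, G4 are pairwise disjoint, so any hitting set needs a separate element for each — at least 2. Hence 2 is optimal.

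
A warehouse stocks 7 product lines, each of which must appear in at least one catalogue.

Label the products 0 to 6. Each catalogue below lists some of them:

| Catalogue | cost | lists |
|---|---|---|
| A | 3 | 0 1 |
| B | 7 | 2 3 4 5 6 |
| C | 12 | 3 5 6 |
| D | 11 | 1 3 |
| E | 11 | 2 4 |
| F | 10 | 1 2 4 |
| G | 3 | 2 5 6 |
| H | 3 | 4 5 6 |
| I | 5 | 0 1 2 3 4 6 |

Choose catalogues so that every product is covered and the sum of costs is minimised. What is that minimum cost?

8

H, I together cover every product (H ∪ I = {0, 1, 2, 3, 4, 5, 6}); total cost 3 + 5 = 8.
No covering selection has total cost below 8.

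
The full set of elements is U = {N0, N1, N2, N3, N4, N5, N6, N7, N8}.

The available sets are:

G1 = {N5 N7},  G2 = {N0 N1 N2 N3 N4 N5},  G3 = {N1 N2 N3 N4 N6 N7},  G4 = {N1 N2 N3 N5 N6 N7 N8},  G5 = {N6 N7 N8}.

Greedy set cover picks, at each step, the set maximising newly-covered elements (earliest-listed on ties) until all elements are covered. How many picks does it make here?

Greedy: pick G4 (covers 7 new) → pick G2 (covers 2 new). Total picks: 2.

2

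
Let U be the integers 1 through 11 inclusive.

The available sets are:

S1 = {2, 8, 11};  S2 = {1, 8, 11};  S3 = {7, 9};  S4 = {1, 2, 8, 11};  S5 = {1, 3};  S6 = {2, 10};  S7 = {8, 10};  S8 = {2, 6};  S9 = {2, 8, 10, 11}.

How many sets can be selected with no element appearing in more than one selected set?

4

S3, S5, S7, S8 are pairwise disjoint (S3={7,9}; S5={1,3}; S7={8,10}; S8={2,6}).
Every remaining set overlaps one of these, and no 5 of the listed sets are pairwise disjoint, so 4 is the maximum.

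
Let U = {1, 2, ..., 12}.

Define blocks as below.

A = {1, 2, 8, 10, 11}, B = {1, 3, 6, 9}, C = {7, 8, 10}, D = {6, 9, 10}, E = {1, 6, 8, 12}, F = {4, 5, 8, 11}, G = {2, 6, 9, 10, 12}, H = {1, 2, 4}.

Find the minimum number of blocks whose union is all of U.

Take {B, C, F, G}. Their union is {1, 2, 3, 4, 5, 6, 7, 8, 9, 10, 11, 12}, which is all 12 points.
Only C contains 7, so C is forced; the remaining 9 points need at least 3 more blocks (each remaining block adds at most 4) — so at least 4 blocks are needed, and 4 is optimal.

4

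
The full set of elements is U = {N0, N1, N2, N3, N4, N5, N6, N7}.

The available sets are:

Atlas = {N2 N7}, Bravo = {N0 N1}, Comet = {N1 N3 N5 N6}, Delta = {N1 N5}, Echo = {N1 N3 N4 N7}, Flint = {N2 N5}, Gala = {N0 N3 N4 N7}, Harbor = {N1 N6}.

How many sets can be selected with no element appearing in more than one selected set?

Flint, Gala, Harbor are pairwise disjoint (Flint={N2,N5}; Gala={N0,N3,N4,N7}; Harbor={N1,N6}).
Every remaining set overlaps one of these, and no 4 of the listed sets are pairwise disjoint, so 3 is the maximum.

3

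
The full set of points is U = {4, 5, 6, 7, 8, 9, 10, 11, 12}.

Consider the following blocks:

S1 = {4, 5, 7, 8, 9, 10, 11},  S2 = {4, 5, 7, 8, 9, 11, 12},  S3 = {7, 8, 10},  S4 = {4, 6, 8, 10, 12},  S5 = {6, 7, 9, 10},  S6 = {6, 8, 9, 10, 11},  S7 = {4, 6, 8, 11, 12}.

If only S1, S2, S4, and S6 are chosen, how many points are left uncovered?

Union of S1, S2, S4, S6 = {4, 5, 6, 7, 8, 9, 10, 11, 12} — that's every point, so 0 are uncovered.

0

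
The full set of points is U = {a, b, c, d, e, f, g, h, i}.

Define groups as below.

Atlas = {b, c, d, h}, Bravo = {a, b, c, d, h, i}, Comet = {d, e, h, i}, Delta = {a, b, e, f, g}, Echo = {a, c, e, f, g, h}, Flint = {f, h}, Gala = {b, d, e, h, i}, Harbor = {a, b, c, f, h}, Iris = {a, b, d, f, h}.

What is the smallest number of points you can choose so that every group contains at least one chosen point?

2

Take T = {f, h}. Each listed group contains at least one of these, so T is a hitting set of size 2.
No single point lies in every group, so at least 2 are needed and 2 is optimal.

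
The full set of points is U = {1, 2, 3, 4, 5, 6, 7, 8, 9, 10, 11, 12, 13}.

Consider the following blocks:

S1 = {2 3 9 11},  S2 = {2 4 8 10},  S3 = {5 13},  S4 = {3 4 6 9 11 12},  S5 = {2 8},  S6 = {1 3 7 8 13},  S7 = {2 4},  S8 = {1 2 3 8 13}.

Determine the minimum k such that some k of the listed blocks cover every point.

Take {S2, S3, S4, S6}. Their union is {1, 2, 3, 4, 5, 6, 7, 8, 9, 10, 11, 12, 13}, which is all 13 points.
No 3 of the 8 blocks cover everything (all 56 combinations miss at least one point), so 4 is optimal.

4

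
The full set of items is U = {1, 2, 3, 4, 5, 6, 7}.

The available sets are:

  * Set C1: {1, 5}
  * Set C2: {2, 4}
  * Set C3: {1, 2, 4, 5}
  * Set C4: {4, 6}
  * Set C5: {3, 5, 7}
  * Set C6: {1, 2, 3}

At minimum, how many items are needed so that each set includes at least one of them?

Take H = {2, 4, 5}. Each listed set contains at least one of these, so H is a hitting set of size 3.
No choice of 2 items meets every set, so 3 is the minimum.

3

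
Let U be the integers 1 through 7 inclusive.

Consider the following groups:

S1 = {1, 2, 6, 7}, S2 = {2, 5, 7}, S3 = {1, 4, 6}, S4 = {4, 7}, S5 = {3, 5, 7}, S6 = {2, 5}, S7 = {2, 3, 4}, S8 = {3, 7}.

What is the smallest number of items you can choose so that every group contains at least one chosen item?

H = {2, 6, 7} meets every group (each contains at least one member of H), and |H| = 3.
The groups S3, S6, S8 are pairwise disjoint, so any hitting set needs a separate item for each — at least 3. Hence 3 is optimal.

3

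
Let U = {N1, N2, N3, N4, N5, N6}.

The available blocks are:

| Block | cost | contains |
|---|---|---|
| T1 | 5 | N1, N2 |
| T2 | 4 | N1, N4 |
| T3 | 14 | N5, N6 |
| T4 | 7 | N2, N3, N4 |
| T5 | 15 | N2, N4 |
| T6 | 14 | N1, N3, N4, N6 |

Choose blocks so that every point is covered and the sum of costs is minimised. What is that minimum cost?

25

T2, T3, T4 together cover every point (T2 ∪ T3 ∪ T4 = {N1, N2, N3, N4, N5, N6}); total cost 4 + 14 + 7 = 25.
No covering selection has total cost below 25.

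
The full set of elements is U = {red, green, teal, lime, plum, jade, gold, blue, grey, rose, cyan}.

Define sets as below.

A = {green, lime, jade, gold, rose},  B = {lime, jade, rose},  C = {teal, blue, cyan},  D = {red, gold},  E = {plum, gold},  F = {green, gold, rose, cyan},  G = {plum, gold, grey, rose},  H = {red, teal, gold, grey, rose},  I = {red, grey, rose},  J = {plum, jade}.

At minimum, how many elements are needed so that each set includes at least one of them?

The 4 elements {plum, gold, rose, cyan} hit every set.
No choice of 3 elements meets every set, so 4 is the minimum.

4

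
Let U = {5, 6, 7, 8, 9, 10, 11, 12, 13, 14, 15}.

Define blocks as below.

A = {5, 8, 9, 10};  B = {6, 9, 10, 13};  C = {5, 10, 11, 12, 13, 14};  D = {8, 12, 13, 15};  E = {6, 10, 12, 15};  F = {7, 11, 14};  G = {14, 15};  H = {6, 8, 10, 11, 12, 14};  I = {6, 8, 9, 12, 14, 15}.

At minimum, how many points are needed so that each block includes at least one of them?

3

The 3 points {9, 12, 14} hit every block.
No choice of 2 points meets every block, so 3 is the minimum.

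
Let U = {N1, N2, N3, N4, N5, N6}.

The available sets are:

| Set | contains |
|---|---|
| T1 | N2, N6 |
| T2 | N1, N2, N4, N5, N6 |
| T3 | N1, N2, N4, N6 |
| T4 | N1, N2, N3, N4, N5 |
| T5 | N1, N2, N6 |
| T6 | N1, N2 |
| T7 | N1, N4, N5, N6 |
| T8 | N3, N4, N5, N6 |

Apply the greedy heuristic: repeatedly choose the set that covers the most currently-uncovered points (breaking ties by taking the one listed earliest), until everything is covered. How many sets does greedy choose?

Greedy: pick T2 (covers 5 new) → pick T4 (covers 1 new). Total picks: 2.

2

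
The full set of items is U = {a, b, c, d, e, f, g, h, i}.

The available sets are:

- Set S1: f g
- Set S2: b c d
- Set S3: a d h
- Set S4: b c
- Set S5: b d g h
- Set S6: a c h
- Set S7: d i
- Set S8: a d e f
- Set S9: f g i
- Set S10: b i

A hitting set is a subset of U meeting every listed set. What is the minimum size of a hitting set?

Take T = {c, f, h, i}. Each listed set contains at least one of these, so T is a hitting set of size 4.
No choice of 3 items meets every set, so 4 is the minimum.

4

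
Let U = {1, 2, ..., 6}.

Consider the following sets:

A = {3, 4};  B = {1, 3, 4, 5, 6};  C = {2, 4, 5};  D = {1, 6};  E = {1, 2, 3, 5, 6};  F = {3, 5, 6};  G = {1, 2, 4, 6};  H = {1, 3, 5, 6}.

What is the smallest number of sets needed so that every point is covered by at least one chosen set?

2

Take {F, G}. Their union is {1, 2, 3, 4, 5, 6}, which is all 6 points.
No single set has all 6 points (the largest, B, has 5), so 2 is optimal.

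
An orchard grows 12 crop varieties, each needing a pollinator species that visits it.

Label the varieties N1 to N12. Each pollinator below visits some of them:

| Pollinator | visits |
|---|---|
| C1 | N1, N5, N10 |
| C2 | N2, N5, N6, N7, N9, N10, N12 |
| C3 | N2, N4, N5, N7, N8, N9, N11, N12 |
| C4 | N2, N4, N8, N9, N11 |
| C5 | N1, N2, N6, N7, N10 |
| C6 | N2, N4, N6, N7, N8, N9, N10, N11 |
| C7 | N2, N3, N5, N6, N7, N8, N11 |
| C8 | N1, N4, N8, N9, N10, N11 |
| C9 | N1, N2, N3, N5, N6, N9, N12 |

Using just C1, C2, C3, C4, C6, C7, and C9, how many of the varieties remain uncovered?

0

Union of C1, C2, C3, C4, C6, C7, C9 = {N1, N2, N3, N4, N5, N6, N7, N8, N9, N10, N11, N12} — that's every variety, so 0 are uncovered.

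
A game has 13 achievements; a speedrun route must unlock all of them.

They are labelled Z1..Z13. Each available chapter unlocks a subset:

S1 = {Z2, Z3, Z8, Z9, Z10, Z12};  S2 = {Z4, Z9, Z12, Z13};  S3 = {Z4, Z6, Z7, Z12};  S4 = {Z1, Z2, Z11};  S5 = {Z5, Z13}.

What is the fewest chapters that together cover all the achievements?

S1 and S3 and S4 and S5 together: S1 ∪ S3 ∪ S4 ∪ S5 = {Z1, Z2, Z3, Z4, Z5, Z6, Z7, Z8, Z9, Z10, Z11, Z12, Z13} — every achievement is covered.
Only S1 contains Z3, so S1 is forced; the remaining 7 achievements need at least 3 more chapters (each remaining chapter adds at most 3) — so at least 4 chapters are needed, and 4 is optimal.

4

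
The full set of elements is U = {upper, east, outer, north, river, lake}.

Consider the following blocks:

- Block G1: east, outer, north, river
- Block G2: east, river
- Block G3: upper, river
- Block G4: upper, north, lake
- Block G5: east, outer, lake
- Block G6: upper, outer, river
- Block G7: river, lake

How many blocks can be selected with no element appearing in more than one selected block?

2

G2, G4 are pairwise disjoint (G2={east,river}; G4={upper,north,lake}).
Every remaining block overlaps one of these, and no 3 of the listed blocks are pairwise disjoint, so 2 is the maximum.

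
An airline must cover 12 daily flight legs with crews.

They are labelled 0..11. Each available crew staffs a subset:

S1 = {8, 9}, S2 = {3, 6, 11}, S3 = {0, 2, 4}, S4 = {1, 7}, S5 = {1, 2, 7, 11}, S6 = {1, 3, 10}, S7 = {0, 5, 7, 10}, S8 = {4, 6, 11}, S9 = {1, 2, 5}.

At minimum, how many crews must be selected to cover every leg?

5

Take {S1, S2, S5, S7, S8}. Their union is {0, 1, 2, 3, 4, 5, 6, 7, 8, 9, 10, 11}, which is all 12 legs.
No 4 of the 9 crews cover everything (all 126 combinations miss at least one leg), so 5 is optimal.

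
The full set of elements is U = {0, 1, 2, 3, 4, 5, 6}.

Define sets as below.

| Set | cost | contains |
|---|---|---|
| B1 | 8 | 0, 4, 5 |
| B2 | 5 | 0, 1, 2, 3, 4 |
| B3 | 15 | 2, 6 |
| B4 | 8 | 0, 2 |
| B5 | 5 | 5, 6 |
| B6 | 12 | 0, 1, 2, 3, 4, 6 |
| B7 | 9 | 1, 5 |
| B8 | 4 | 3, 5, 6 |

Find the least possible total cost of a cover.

B2, B8 together cover every element (B2 ∪ B8 = {0, 1, 2, 3, 4, 5, 6}); total cost 5 + 4 = 9.
No covering selection has total cost below 9.

9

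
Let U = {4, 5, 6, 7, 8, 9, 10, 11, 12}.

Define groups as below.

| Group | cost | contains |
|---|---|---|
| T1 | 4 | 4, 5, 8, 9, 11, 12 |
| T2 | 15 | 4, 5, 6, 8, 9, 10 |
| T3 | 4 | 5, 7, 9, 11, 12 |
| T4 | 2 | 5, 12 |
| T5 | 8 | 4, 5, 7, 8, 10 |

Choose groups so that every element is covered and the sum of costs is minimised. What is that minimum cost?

T2, T3 together cover every element (T2 ∪ T3 = {4, 5, 6, 7, 8, 9, 10, 11, 12}); total cost 15 + 4 = 19.
The greedy pick T1, T3, T2 costs 23; no covering selection beats 19.

19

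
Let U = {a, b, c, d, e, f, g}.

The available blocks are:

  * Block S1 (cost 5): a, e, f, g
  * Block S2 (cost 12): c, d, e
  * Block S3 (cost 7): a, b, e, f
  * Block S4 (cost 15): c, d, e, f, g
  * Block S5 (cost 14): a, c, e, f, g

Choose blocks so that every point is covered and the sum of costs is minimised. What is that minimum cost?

22

S3, S4 together cover every point (S3 ∪ S4 = {a, b, c, d, e, f, g}); total cost 7 + 15 = 22.
The greedy pick S1, S2, S3 costs 24; no covering selection beats 22.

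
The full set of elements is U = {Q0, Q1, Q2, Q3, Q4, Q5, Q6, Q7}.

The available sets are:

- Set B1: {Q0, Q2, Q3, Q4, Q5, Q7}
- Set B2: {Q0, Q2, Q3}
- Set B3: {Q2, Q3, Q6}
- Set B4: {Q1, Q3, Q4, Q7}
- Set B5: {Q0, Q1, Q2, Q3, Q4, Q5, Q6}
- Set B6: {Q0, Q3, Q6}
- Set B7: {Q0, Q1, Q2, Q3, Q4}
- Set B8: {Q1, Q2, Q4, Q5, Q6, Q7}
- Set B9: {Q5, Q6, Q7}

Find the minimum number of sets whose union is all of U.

Take {B5, B9}. Their union is {Q0, Q1, Q2, Q3, Q4, Q5, Q6, Q7}, which is all 8 elements.
No single set has all 8 elements (the largest, B5, has 7), so 2 is optimal.

2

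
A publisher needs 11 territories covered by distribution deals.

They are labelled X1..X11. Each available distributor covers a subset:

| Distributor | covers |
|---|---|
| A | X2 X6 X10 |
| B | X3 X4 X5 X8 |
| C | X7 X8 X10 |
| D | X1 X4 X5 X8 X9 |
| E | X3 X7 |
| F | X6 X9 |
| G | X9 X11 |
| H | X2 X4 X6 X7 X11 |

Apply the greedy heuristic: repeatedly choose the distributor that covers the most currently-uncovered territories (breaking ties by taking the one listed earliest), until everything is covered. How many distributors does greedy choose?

Greedy: pick D (covers 5 new) → pick H (covers 4 new) → pick A (covers 1 new) → pick B (covers 1 new). Total picks: 4.

4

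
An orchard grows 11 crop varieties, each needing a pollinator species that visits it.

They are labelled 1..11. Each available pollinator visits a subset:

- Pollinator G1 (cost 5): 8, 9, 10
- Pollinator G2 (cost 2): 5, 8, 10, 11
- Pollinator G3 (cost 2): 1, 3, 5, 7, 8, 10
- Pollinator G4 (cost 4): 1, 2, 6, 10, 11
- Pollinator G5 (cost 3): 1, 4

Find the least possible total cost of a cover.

G1, G3, G4, G5 together cover every variety (G1 ∪ G3 ∪ G4 ∪ G5 = {1, 2, 3, 4, 5, 6, 7, 8, 9, 10, 11}); total cost 5 + 2 + 4 + 3 = 14.
No covering selection has total cost below 14.

14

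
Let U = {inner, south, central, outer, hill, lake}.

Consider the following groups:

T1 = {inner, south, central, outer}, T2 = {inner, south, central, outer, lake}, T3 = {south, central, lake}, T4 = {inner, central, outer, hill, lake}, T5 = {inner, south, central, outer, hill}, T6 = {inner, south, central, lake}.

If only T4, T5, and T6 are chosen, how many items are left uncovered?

Union of T4, T5, T6 = {inner, south, central, outer, hill, lake} — that's every item, so 0 are uncovered.

0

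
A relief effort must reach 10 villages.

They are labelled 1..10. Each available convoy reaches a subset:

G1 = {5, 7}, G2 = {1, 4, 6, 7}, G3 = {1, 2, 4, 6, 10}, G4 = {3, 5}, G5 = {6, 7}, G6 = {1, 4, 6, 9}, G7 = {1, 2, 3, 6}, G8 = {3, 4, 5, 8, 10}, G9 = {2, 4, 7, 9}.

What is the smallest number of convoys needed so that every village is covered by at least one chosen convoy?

G7 and G8 and G9 together: G7 ∪ G8 ∪ G9 = {1, 2, 3, 4, 5, 6, 7, 8, 9, 10} — every village is covered.
Only G8 contains 8, so G8 is forced; the remaining 5 villages need at least 2 more convoys (each remaining convoy adds at most 3) — so at least 3 convoys are needed, and 3 is optimal.

3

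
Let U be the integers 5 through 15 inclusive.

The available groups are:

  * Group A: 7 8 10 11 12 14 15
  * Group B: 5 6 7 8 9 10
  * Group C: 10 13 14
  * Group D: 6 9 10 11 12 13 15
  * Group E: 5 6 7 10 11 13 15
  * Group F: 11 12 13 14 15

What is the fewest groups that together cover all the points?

B and F together: B ∪ F = {5, 6, 7, 8, 9, 10, 11, 12, 13, 14, 15} — every point is covered.
No single group has all 11 points (the largest, A, has 7), so 2 is optimal.

2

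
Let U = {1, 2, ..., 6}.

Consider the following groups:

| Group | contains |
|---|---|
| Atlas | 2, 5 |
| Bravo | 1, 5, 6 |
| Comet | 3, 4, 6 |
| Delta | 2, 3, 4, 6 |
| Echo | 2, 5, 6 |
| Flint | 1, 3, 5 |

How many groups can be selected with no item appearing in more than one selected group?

2

Atlas, Comet are pairwise disjoint (Atlas={2,5}; Comet={3,4,6}).
Every remaining group overlaps one of these, and no 3 of the listed groups are pairwise disjoint, so 2 is the maximum.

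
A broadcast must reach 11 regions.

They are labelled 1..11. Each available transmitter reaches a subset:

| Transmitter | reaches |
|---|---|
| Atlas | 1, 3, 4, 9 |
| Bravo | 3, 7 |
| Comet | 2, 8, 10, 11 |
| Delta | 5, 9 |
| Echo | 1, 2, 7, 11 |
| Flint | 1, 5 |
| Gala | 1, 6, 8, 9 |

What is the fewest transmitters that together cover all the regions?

Take {Atlas, Comet, Delta, Echo, Gala}. Their union is {1, 2, 3, 4, 5, 6, 7, 8, 9, 10, 11}, which is all 11 regions.
No 4 of the 7 transmitters cover everything (all 35 combinations miss at least one region), so 5 is optimal.

5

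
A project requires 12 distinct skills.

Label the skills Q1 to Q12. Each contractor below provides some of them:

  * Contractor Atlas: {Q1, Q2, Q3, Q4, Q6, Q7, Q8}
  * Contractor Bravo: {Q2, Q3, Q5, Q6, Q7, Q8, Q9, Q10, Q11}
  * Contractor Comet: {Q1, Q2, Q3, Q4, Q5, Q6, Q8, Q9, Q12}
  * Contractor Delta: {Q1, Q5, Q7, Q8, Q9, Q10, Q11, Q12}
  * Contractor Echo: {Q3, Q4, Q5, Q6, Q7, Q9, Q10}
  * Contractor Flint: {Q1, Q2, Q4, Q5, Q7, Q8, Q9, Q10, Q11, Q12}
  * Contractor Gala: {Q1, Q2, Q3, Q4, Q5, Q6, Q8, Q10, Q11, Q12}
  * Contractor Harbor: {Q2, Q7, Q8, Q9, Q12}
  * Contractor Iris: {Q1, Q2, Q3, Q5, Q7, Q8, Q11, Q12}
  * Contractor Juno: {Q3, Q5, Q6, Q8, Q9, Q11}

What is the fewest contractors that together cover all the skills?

Comet and Delta together: Comet ∪ Delta = {Q1, Q2, Q3, Q4, Q5, Q6, Q7, Q8, Q9, Q10, Q11, Q12} — every skill is covered.
No single contractor has all 12 skills (the largest, Flint, has 10), so 2 is optimal.

2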